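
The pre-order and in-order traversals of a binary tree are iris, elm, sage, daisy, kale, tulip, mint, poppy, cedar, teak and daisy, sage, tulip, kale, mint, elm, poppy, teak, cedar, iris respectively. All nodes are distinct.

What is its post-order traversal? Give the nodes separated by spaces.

daisy tulip mint kale sage teak cedar poppy elm iris

The first element of pre-order is the root; it splits in-order into left and right subtrees.
Root iris: left subtree has 9 nodes {daisy, sage, tulip, kale, mint, elm, poppy, teak, cedar}, right has 0 { }.
  Root elm: left subtree has 5 nodes {daisy, sage, tulip, kale, mint}, right has 3 {poppy, teak, cedar}.
    Root sage: left subtree has 1 node {daisy}, right has 3 {tulip, kale, mint}.
      Root kale: left subtree has 1 node {tulip}, right has 1 {mint}.
    Root poppy: left subtree has 0 nodes { }, right has 2 {teak, cedar}.
      Root cedar: left subtree has 1 node {teak}, right has 0 { }.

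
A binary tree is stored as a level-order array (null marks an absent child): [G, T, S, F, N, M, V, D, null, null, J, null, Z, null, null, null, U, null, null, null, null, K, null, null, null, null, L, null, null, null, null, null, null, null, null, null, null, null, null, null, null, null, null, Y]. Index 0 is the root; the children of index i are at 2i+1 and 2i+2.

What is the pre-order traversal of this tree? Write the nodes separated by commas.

G, T, F, D, U, N, J, K, Y, S, M, Z, L, V

Pre-order visits the node, then its left subtree, then its right subtree.
Visit G.
At G: go left to T.
  Visit T.
  At T: go left to F.
    Visit F.
    At F: go left to D.
      Visit D.
      At D: no left child.
      At D: go right to U.
        U is a leaf — visit U.
    At F: no right child.
  At T: go right to N.
    Visit N.
    At N: no left child.
    At N: go right to J.
      Visit J.
      At J: go left to K.
        Visit K.
        At K: go left to Y.
          Y is a leaf — visit Y.
        At K: no right child.
      At J: no right child.
At G: go right to S.
  Visit S.
  At S: go left to M.
    Visit M.
    At M: no left child.
    At M: go right to Z.
      Visit Z.
      At Z: no left child.
      At Z: go right to L.
        L is a leaf — visit L.
  At S: go right to V.
    V is a leaf — visit V.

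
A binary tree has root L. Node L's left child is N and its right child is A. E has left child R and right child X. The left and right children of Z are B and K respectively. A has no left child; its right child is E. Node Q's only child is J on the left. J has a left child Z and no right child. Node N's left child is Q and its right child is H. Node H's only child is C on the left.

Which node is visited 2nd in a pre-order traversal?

Pre-order visits the node, then its left subtree, then its right subtree.
Visit L.
At L: go left to N.
  Visit N.
  At N: go left to Q.
    Visit Q.
    At Q: go left to J.
      Visit J.
      At J: go left to Z.
        Visit Z.
        At Z: go left to B.
          B is a leaf — visit B.
        At Z: go right to K.
          K is a leaf — visit K.
      At J: no right child.
    At Q: no right child.
  At N: go right to H.
    Visit H.
    At H: go left to C.
      C is a leaf — visit C.
    At H: no right child.
At L: go right to A.
  Visit A.
  At A: no left child.
  At A: go right to E.
    Visit E.
    At E: go left to R.
      R is a leaf — visit R.
    At E: go right to X.
      X is a leaf — visit X.
Full pre-order sequence: L, N, Q, J, Z, B, K, H, C, A, E, R, X.

N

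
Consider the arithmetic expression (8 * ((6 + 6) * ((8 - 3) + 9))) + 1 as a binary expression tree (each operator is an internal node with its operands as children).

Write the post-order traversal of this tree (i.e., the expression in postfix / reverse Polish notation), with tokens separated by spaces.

8 6 6 + 8 3 - 9 + * * 1 +

Post-order on an expression tree gives postfix notation: for each operator, emit left operand, right operand, then the operator.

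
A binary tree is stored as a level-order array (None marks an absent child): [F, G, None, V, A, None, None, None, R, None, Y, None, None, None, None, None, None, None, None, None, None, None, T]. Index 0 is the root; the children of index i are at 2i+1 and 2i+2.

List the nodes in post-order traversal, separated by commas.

Post-order visits the left subtree, then the right subtree, then the node.
At F: go left to G.
  At G: go left to V.
    At V: no left child.
    At V: go right to R.
      R is a leaf — visit R.
    Visit V.
  At G: go right to A.
    At A: no left child.
    At A: go right to Y.
      At Y: no left child.
      At Y: go right to T.
        T is a leaf — visit T.
      Visit Y.
    Visit A.
  Visit G.
At F: no right child.
Visit F.

R, V, T, Y, A, G, F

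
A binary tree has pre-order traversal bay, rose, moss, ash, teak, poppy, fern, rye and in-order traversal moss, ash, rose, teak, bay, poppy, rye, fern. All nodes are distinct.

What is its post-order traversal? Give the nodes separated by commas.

ash, moss, teak, rose, rye, fern, poppy, bay

The first element of pre-order is the root; it splits in-order into left and right subtrees.
Root bay: left subtree has 4 nodes {moss, ash, rose, teak}, right has 3 {poppy, rye, fern}.
  Root rose: left subtree has 2 nodes {moss, ash}, right has 1 {teak}.
    Root moss: left subtree has 0 nodes { }, right has 1 {ash}.
  Root poppy: left subtree has 0 nodes { }, right has 2 {rye, fern}.
    Root fern: left subtree has 1 node {rye}, right has 0 { }.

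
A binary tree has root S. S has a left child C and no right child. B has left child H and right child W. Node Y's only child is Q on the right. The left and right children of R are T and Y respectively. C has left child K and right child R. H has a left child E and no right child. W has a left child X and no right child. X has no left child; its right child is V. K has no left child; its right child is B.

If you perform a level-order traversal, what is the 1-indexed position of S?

1

Level-order visits nodes level by level from the root, left to right within each level.
Level 0: S
Level 1: C
Level 2: K, R
Level 3: B, T, Y
Level 4: H, W, Q
Level 5: E, X
Level 6: V
Full level-order sequence: S, C, K, R, B, T, Y, H, W, Q, E, X, V.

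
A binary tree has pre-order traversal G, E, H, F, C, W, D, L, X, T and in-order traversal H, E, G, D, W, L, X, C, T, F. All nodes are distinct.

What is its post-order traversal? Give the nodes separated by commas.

The first element of pre-order is the root; it splits in-order into left and right subtrees.
Root G: left subtree has 2 nodes {H, E}, right has 7 {D, W, L, X, C, T, F}.
  Root E: left subtree has 1 node {H}, right has 0 { }.
  Root F: left subtree has 6 nodes {D, W, L, X, C, T}, right has 0 { }.
    Root C: left subtree has 4 nodes {D, W, L, X}, right has 1 {T}.
      Root W: left subtree has 1 node {D}, right has 2 {L, X}.
        Root L: left subtree has 0 nodes { }, right has 1 {X}.

H, E, D, X, L, W, T, C, F, G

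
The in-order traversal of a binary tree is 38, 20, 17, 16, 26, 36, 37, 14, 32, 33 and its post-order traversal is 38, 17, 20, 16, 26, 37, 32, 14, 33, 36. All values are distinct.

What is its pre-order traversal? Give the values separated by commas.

The last element of post-order is the root; it splits in-order into left and right subtrees.
Root 36: left subtree has 5 nodes {38, 20, 17, 16, 26}, right has 4 {37, 14, 32, 33}.
  Root 26: left subtree has 4 nodes {38, 20, 17, 16}, right has 0 { }.
    Root 16: left subtree has 3 nodes {38, 20, 17}, right has 0 { }.
      Root 20: left subtree has 1 node {38}, right has 1 {17}.
  Root 33: left subtree has 3 nodes {37, 14, 32}, right has 0 { }.
    Root 14: left subtree has 1 node {37}, right has 1 {32}.

36, 26, 16, 20, 38, 17, 33, 14, 37, 32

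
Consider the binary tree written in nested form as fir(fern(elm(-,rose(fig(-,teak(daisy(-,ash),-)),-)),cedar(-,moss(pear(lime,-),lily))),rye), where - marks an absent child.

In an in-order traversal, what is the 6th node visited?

In-order visits the left subtree, then the node, then the right subtree.
At fir: go left to fern.
  At fern: go left to elm.
    At elm: no left child.
    Visit elm.
    At elm: go right to rose.
      At rose: go left to fig.
        At fig: no left child.
        Visit fig.
        At fig: go right to teak.
          At teak: go left to daisy.
            At daisy: no left child.
            Visit daisy.
            At daisy: go right to ash.
              ash is a leaf — visit ash.
          Visit teak.
          At teak: no right child.
      Visit rose.
      At rose: no right child.
  Visit fern.
  At fern: go right to cedar.
    At cedar: no left child.
    Visit cedar.
    At cedar: go right to moss.
      At moss: go left to pear.
        At pear: go left to lime.
          lime is a leaf — visit lime.
        Visit pear.
        At pear: no right child.
      Visit moss.
      At moss: go right to lily.
        lily is a leaf — visit lily.
Visit fir.
At fir: go right to rye.
  rye is a leaf — visit rye.
Full in-order sequence: elm, fig, daisy, ash, teak, rose, fern, cedar, lime, pear, moss, lily, fir, rye.

rose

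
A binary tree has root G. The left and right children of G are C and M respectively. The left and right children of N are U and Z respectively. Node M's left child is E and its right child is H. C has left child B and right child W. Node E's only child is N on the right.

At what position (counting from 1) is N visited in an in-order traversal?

7

In-order visits the left subtree, then the node, then the right subtree.
At G: go left to C.
  At C: go left to B.
    B is a leaf — visit B.
  Visit C.
  At C: go right to W.
    W is a leaf — visit W.
Visit G.
At G: go right to M.
  At M: go left to E.
    At E: no left child.
    Visit E.
    At E: go right to N.
      At N: go left to U.
        U is a leaf — visit U.
      Visit N.
      At N: go right to Z.
        Z is a leaf — visit Z.
  Visit M.
  At M: go right to H.
    H is a leaf — visit H.
Full in-order sequence: B, C, W, G, E, U, N, Z, M, H.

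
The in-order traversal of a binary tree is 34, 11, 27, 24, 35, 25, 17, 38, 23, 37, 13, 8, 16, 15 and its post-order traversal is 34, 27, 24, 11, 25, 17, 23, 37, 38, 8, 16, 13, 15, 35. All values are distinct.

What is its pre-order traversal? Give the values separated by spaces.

35 11 34 24 27 15 13 38 17 25 37 23 16 8

The last element of post-order is the root; it splits in-order into left and right subtrees.
Root 35: left subtree has 4 nodes {34, 11, 27, 24}, right has 9 {25, 17, 38, 23, 37, 13, 8, 16, 15}.
  Root 11: left subtree has 1 node {34}, right has 2 {27, 24}.
    Root 24: left subtree has 1 node {27}, right has 0 { }.
  Root 15: left subtree has 8 nodes {25, 17, 38, 23, 37, 13, 8, 16}, right has 0 { }.
    Root 13: left subtree has 5 nodes {25, 17, 38, 23, 37}, right has 2 {8, 16}.
      Root 38: left subtree has 2 nodes {25, 17}, right has 2 {23, 37}.
        Root 17: left subtree has 1 node {25}, right has 0 { }.
        Root 37: left subtree has 1 node {23}, right has 0 { }.
      Root 16: left subtree has 1 node {8}, right has 0 { }.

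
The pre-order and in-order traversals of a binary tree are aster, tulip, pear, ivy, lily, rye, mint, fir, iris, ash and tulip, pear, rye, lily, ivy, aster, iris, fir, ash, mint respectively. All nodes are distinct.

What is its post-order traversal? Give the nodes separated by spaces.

rye lily ivy pear tulip iris ash fir mint aster

The first element of pre-order is the root; it splits in-order into left and right subtrees.
Root aster: left subtree has 5 nodes {tulip, pear, rye, lily, ivy}, right has 4 {iris, fir, ash, mint}.
  Root tulip: left subtree has 0 nodes { }, right has 4 {pear, rye, lily, ivy}.
    Root pear: left subtree has 0 nodes { }, right has 3 {rye, lily, ivy}.
      Root ivy: left subtree has 2 nodes {rye, lily}, right has 0 { }.
        Root lily: left subtree has 1 node {rye}, right has 0 { }.
  Root mint: left subtree has 3 nodes {iris, fir, ash}, right has 0 { }.
    Root fir: left subtree has 1 node {iris}, right has 1 {ash}.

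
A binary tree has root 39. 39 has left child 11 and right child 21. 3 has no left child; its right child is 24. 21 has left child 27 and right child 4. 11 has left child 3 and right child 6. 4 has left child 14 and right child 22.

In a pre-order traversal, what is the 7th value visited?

27

Pre-order visits the node, then its left subtree, then its right subtree.
Visit 39.
At 39: go left to 11.
  Visit 11.
  At 11: go left to 3.
    Visit 3.
    At 3: no left child.
    At 3: go right to 24.
      24 is a leaf — visit 24.
  At 11: go right to 6.
    6 is a leaf — visit 6.
At 39: go right to 21.
  Visit 21.
  At 21: go left to 27.
    27 is a leaf — visit 27.
  At 21: go right to 4.
    Visit 4.
    At 4: go left to 14.
      14 is a leaf — visit 14.
    At 4: go right to 22.
      22 is a leaf — visit 22.
Full pre-order sequence: 39, 11, 3, 24, 6, 21, 27, 4, 14, 22.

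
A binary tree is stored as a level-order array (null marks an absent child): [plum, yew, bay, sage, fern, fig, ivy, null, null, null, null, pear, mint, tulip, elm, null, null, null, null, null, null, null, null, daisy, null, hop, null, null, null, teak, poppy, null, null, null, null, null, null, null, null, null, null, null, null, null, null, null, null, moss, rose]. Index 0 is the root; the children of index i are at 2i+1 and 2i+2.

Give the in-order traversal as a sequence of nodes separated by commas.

sage, yew, fern, plum, moss, daisy, rose, pear, fig, hop, mint, bay, tulip, ivy, teak, elm, poppy

In-order visits the left subtree, then the node, then the right subtree.
At plum: go left to yew.
  At yew: go left to sage.
    sage is a leaf — visit sage.
  Visit yew.
  At yew: go right to fern.
    fern is a leaf — visit fern.
Visit plum.
At plum: go right to bay.
  At bay: go left to fig.
    At fig: go left to pear.
      At pear: go left to daisy.
        At daisy: go left to moss.
          moss is a leaf — visit moss.
        Visit daisy.
        At daisy: go right to rose.
          rose is a leaf — visit rose.
      Visit pear.
      At pear: no right child.
    Visit fig.
    At fig: go right to mint.
      At mint: go left to hop.
        hop is a leaf — visit hop.
      Visit mint.
      At mint: no right child.
  Visit bay.
  At bay: go right to ivy.
    At ivy: go left to tulip.
      tulip is a leaf — visit tulip.
    Visit ivy.
    At ivy: go right to elm.
      At elm: go left to teak.
        teak is a leaf — visit teak.
      Visit elm.
      At elm: go right to poppy.
        poppy is a leaf — visit poppy.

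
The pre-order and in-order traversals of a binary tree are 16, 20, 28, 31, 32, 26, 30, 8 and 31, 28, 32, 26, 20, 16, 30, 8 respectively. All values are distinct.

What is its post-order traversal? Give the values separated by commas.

31, 26, 32, 28, 20, 8, 30, 16

The first element of pre-order is the root; it splits in-order into left and right subtrees.
Root 16: left subtree has 5 nodes {31, 28, 32, 26, 20}, right has 2 {30, 8}.
  Root 20: left subtree has 4 nodes {31, 28, 32, 26}, right has 0 { }.
    Root 28: left subtree has 1 node {31}, right has 2 {32, 26}.
      Root 32: left subtree has 0 nodes { }, right has 1 {26}.
  Root 30: left subtree has 0 nodes { }, right has 1 {8}.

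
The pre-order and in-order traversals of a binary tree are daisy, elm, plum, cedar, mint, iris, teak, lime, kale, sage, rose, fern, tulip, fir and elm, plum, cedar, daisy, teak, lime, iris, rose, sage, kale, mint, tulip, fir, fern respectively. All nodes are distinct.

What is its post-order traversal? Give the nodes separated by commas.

The first element of pre-order is the root; it splits in-order into left and right subtrees.
Root daisy: left subtree has 3 nodes {elm, plum, cedar}, right has 10 {teak, lime, iris, rose, sage, kale, mint, tulip, fir, fern}.
  Root elm: left subtree has 0 nodes { }, right has 2 {plum, cedar}.
    Root plum: left subtree has 0 nodes { }, right has 1 {cedar}.
  Root mint: left subtree has 6 nodes {teak, lime, iris, rose, sage, kale}, right has 3 {tulip, fir, fern}.
    Root iris: left subtree has 2 nodes {teak, lime}, right has 3 {rose, sage, kale}.
      Root teak: left subtree has 0 nodes { }, right has 1 {lime}.
      Root kale: left subtree has 2 nodes {rose, sage}, right has 0 { }.
        Root sage: left subtree has 1 node {rose}, right has 0 { }.
    Root fern: left subtree has 2 nodes {tulip, fir}, right has 0 { }.
      Root tulip: left subtree has 0 nodes { }, right has 1 {fir}.

cedar, plum, elm, lime, teak, rose, sage, kale, iris, fir, tulip, fern, mint, daisy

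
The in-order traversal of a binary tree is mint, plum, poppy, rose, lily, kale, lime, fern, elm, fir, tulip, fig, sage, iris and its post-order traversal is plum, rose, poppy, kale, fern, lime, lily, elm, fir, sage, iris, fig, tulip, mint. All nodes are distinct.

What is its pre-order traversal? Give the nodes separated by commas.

The last element of post-order is the root; it splits in-order into left and right subtrees.
Root mint: left subtree has 0 nodes { }, right has 13 {plum, poppy, rose, lily, kale, lime, fern, elm, fir, tulip, fig, sage, iris}.
  Root tulip: left subtree has 9 nodes {plum, poppy, rose, lily, kale, lime, fern, elm, fir}, right has 3 {fig, sage, iris}.
    Root fir: left subtree has 8 nodes {plum, poppy, rose, lily, kale, lime, fern, elm}, right has 0 { }.
      Root elm: left subtree has 7 nodes {plum, poppy, rose, lily, kale, lime, fern}, right has 0 { }.
        Root lily: left subtree has 3 nodes {plum, poppy, rose}, right has 3 {kale, lime, fern}.
          Root poppy: left subtree has 1 node {plum}, right has 1 {rose}.
          Root lime: left subtree has 1 node {kale}, right has 1 {fern}.
    Root fig: left subtree has 0 nodes { }, right has 2 {sage, iris}.
      Root iris: left subtree has 1 node {sage}, right has 0 { }.

mint, tulip, fir, elm, lily, poppy, plum, rose, lime, kale, fern, fig, iris, sage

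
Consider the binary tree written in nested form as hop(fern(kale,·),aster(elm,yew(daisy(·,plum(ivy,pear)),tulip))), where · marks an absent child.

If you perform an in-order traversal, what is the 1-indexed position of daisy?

In-order visits the left subtree, then the node, then the right subtree.
At hop: go left to fern.
  At fern: go left to kale.
    kale is a leaf — visit kale.
  Visit fern.
  At fern: no right child.
Visit hop.
At hop: go right to aster.
  At aster: go left to elm.
    elm is a leaf — visit elm.
  Visit aster.
  At aster: go right to yew.
    At yew: go left to daisy.
      At daisy: no left child.
      Visit daisy.
      At daisy: go right to plum.
        At plum: go left to ivy.
          ivy is a leaf — visit ivy.
        Visit plum.
        At plum: go right to pear.
          pear is a leaf — visit pear.
    Visit yew.
    At yew: go right to tulip.
      tulip is a leaf — visit tulip.
Full in-order sequence: kale, fern, hop, elm, aster, daisy, ivy, plum, pear, yew, tulip.

6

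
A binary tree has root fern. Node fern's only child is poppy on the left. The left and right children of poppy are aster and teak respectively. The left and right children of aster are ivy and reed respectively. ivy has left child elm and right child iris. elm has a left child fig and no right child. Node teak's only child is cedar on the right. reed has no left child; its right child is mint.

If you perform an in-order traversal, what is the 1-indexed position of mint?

7

In-order visits the left subtree, then the node, then the right subtree.
At fern: go left to poppy.
  At poppy: go left to aster.
    At aster: go left to ivy.
      At ivy: go left to elm.
        At elm: go left to fig.
          fig is a leaf — visit fig.
        Visit elm.
        At elm: no right child.
      Visit ivy.
      At ivy: go right to iris.
        iris is a leaf — visit iris.
    Visit aster.
    At aster: go right to reed.
      At reed: no left child.
      Visit reed.
      At reed: go right to mint.
        mint is a leaf — visit mint.
  Visit poppy.
  At poppy: go right to teak.
    At teak: no left child.
    Visit teak.
    At teak: go right to cedar.
      cedar is a leaf — visit cedar.
Visit fern.
At fern: no right child.
Full in-order sequence: fig, elm, ivy, iris, aster, reed, mint, poppy, teak, cedar, fern.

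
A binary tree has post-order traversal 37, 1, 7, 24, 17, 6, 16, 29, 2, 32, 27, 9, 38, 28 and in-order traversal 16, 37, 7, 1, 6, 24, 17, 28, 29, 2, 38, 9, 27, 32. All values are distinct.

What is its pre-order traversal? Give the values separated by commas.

28, 16, 6, 7, 37, 1, 17, 24, 38, 2, 29, 9, 27, 32

The last element of post-order is the root; it splits in-order into left and right subtrees.
Root 28: left subtree has 7 nodes {16, 37, 7, 1, 6, 24, 17}, right has 6 {29, 2, 38, 9, 27, 32}.
  Root 16: left subtree has 0 nodes { }, right has 6 {37, 7, 1, 6, 24, 17}.
    Root 6: left subtree has 3 nodes {37, 7, 1}, right has 2 {24, 17}.
      Root 7: left subtree has 1 node {37}, right has 1 {1}.
      Root 17: left subtree has 1 node {24}, right has 0 { }.
  Root 38: left subtree has 2 nodes {29, 2}, right has 3 {9, 27, 32}.
    Root 2: left subtree has 1 node {29}, right has 0 { }.
    Root 9: left subtree has 0 nodes { }, right has 2 {27, 32}.
      Root 27: left subtree has 0 nodes { }, right has 1 {32}.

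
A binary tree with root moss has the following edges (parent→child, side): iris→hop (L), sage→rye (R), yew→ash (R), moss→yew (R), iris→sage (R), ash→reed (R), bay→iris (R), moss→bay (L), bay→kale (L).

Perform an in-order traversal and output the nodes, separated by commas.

kale, bay, hop, iris, sage, rye, moss, yew, ash, reed

In-order visits the left subtree, then the node, then the right subtree.
At moss: go left to bay.
  At bay: go left to kale.
    kale is a leaf — visit kale.
  Visit bay.
  At bay: go right to iris.
    At iris: go left to hop.
      hop is a leaf — visit hop.
    Visit iris.
    At iris: go right to sage.
      At sage: no left child.
      Visit sage.
      At sage: go right to rye.
        rye is a leaf — visit rye.
Visit moss.
At moss: go right to yew.
  At yew: no left child.
  Visit yew.
  At yew: go right to ash.
    At ash: no left child.
    Visit ash.
    At ash: go right to reed.
      reed is a leaf — visit reed.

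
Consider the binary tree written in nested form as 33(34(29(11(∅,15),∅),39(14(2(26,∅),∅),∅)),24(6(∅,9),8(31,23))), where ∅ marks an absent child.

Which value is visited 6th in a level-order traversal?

6

Level-order visits nodes level by level from the root, left to right within each level.
Level 0: 33
Level 1: 34, 24
Level 2: 29, 39, 6, 8
Level 3: 11, 14, 9, 31, 23
Level 4: 15, 2
Level 5: 26
Full level-order sequence: 33, 34, 24, 29, 39, 6, 8, 11, 14, 9, 31, 23, 15, 2, 26.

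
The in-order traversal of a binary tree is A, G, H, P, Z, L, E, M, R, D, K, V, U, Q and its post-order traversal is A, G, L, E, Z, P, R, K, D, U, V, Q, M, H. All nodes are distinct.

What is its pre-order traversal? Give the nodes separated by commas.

H, G, A, M, P, Z, E, L, Q, V, D, R, K, U

The last element of post-order is the root; it splits in-order into left and right subtrees.
Root H: left subtree has 2 nodes {A, G}, right has 11 {P, Z, L, E, M, R, D, K, V, U, Q}.
  Root G: left subtree has 1 node {A}, right has 0 { }.
  Root M: left subtree has 4 nodes {P, Z, L, E}, right has 6 {R, D, K, V, U, Q}.
    Root P: left subtree has 0 nodes { }, right has 3 {Z, L, E}.
      Root Z: left subtree has 0 nodes { }, right has 2 {L, E}.
        Root E: left subtree has 1 node {L}, right has 0 { }.
    Root Q: left subtree has 5 nodes {R, D, K, V, U}, right has 0 { }.
      Root V: left subtree has 3 nodes {R, D, K}, right has 1 {U}.
        Root D: left subtree has 1 node {R}, right has 1 {K}.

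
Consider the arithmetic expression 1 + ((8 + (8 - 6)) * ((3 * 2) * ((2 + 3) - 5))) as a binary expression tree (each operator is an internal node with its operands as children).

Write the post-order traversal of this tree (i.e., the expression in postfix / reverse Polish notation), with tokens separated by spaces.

Post-order on an expression tree gives postfix notation: for each operator, emit left operand, right operand, then the operator.

1 8 8 6 - + 3 2 * 2 3 + 5 - * * +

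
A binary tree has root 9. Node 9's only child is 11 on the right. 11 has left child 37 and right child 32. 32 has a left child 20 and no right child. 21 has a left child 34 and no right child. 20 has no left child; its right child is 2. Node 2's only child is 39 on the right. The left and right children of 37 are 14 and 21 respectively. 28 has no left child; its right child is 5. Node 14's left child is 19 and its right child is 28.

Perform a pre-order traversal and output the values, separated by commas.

9, 11, 37, 14, 19, 28, 5, 21, 34, 32, 20, 2, 39

Pre-order visits the node, then its left subtree, then its right subtree.
Visit 9.
At 9: no left child.
At 9: go right to 11.
  Visit 11.
  At 11: go left to 37.
    Visit 37.
    At 37: go left to 14.
      Visit 14.
      At 14: go left to 19.
        19 is a leaf — visit 19.
      At 14: go right to 28.
        Visit 28.
        At 28: no left child.
        At 28: go right to 5.
          5 is a leaf — visit 5.
    At 37: go right to 21.
      Visit 21.
      At 21: go left to 34.
        34 is a leaf — visit 34.
      At 21: no right child.
  At 11: go right to 32.
    Visit 32.
    At 32: go left to 20.
      Visit 20.
      At 20: no left child.
      At 20: go right to 2.
        Visit 2.
        At 2: no left child.
        At 2: go right to 39.
          39 is a leaf — visit 39.
    At 32: no right child.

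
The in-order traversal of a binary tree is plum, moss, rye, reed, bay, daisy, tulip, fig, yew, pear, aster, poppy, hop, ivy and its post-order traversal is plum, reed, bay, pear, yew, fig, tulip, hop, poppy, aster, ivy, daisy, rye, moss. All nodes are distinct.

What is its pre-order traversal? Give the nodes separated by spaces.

moss plum rye daisy bay reed ivy aster tulip fig yew pear poppy hop

The last element of post-order is the root; it splits in-order into left and right subtrees.
Root moss: left subtree has 1 node {plum}, right has 12 {rye, reed, bay, daisy, tulip, fig, yew, pear, aster, poppy, hop, ivy}.
  Root rye: left subtree has 0 nodes { }, right has 11 {reed, bay, daisy, tulip, fig, yew, pear, aster, poppy, hop, ivy}.
    Root daisy: left subtree has 2 nodes {reed, bay}, right has 8 {tulip, fig, yew, pear, aster, poppy, hop, ivy}.
      Root bay: left subtree has 1 node {reed}, right has 0 { }.
      Root ivy: left subtree has 7 nodes {tulip, fig, yew, pear, aster, poppy, hop}, right has 0 { }.
        Root aster: left subtree has 4 nodes {tulip, fig, yew, pear}, right has 2 {poppy, hop}.
          Root tulip: left subtree has 0 nodes { }, right has 3 {fig, yew, pear}.
            Root fig: left subtree has 0 nodes { }, right has 2 {yew, pear}.
              Root yew: left subtree has 0 nodes { }, right has 1 {pear}.
          Root poppy: left subtree has 0 nodes { }, right has 1 {hop}.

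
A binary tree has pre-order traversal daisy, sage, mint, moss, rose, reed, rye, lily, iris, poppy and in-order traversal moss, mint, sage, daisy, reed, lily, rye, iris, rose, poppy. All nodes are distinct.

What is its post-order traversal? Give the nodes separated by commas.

The first element of pre-order is the root; it splits in-order into left and right subtrees.
Root daisy: left subtree has 3 nodes {moss, mint, sage}, right has 6 {reed, lily, rye, iris, rose, poppy}.
  Root sage: left subtree has 2 nodes {moss, mint}, right has 0 { }.
    Root mint: left subtree has 1 node {moss}, right has 0 { }.
  Root rose: left subtree has 4 nodes {reed, lily, rye, iris}, right has 1 {poppy}.
    Root reed: left subtree has 0 nodes { }, right has 3 {lily, rye, iris}.
      Root rye: left subtree has 1 node {lily}, right has 1 {iris}.

moss, mint, sage, lily, iris, rye, reed, poppy, rose, daisy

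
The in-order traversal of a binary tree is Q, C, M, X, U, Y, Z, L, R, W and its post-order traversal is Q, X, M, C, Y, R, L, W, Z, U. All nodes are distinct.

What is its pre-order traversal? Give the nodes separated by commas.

The last element of post-order is the root; it splits in-order into left and right subtrees.
Root U: left subtree has 4 nodes {Q, C, M, X}, right has 5 {Y, Z, L, R, W}.
  Root C: left subtree has 1 node {Q}, right has 2 {M, X}.
    Root M: left subtree has 0 nodes { }, right has 1 {X}.
  Root Z: left subtree has 1 node {Y}, right has 3 {L, R, W}.
    Root W: left subtree has 2 nodes {L, R}, right has 0 { }.
      Root L: left subtree has 0 nodes { }, right has 1 {R}.

U, C, Q, M, X, Z, Y, W, L, R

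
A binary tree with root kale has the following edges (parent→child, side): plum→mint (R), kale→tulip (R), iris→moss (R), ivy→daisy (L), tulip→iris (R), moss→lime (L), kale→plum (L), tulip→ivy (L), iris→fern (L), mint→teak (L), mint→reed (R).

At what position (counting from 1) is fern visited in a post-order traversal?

7

Post-order visits the left subtree, then the right subtree, then the node.
At kale: go left to plum.
  At plum: no left child.
  At plum: go right to mint.
    At mint: go left to teak.
      teak is a leaf — visit teak.
    At mint: go right to reed.
      reed is a leaf — visit reed.
    Visit mint.
  Visit plum.
At kale: go right to tulip.
  At tulip: go left to ivy.
    At ivy: go left to daisy.
      daisy is a leaf — visit daisy.
    At ivy: no right child.
    Visit ivy.
  At tulip: go right to iris.
    At iris: go left to fern.
      fern is a leaf — visit fern.
    At iris: go right to moss.
      At moss: go left to lime.
        lime is a leaf — visit lime.
      At moss: no right child.
      Visit moss.
    Visit iris.
  Visit tulip.
Visit kale.
Full post-order sequence: teak, reed, mint, plum, daisy, ivy, fern, lime, moss, iris, tulip, kale.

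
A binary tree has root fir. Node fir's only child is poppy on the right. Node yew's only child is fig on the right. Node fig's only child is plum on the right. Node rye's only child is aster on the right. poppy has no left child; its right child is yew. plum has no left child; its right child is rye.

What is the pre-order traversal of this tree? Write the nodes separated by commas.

fir, poppy, yew, fig, plum, rye, aster

Pre-order visits the node, then its left subtree, then its right subtree.
Visit fir.
At fir: no left child.
At fir: go right to poppy.
  Visit poppy.
  At poppy: no left child.
  At poppy: go right to yew.
    Visit yew.
    At yew: no left child.
    At yew: go right to fig.
      Visit fig.
      At fig: no left child.
      At fig: go right to plum.
        Visit plum.
        At plum: no left child.
        At plum: go right to rye.
          Visit rye.
          At rye: no left child.
          At rye: go right to aster.
            aster is a leaf — visit aster.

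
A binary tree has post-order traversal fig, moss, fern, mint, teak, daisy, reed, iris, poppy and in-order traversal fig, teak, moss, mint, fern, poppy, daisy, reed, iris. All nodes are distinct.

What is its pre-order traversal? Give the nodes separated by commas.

poppy, teak, fig, mint, moss, fern, iris, reed, daisy

The last element of post-order is the root; it splits in-order into left and right subtrees.
Root poppy: left subtree has 5 nodes {fig, teak, moss, mint, fern}, right has 3 {daisy, reed, iris}.
  Root teak: left subtree has 1 node {fig}, right has 3 {moss, mint, fern}.
    Root mint: left subtree has 1 node {moss}, right has 1 {fern}.
  Root iris: left subtree has 2 nodes {daisy, reed}, right has 0 { }.
    Root reed: left subtree has 1 node {daisy}, right has 0 { }.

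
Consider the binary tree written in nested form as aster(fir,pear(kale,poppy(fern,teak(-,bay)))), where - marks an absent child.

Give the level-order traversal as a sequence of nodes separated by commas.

Level-order visits nodes level by level from the root, left to right within each level.
Level 0: aster
Level 1: fir, pear
Level 2: kale, poppy
Level 3: fern, teak
Level 4: bay

aster, fir, pear, kale, poppy, fern, teak, bay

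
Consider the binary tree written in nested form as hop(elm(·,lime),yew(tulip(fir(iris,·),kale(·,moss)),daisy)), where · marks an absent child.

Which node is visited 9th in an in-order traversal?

In-order visits the left subtree, then the node, then the right subtree.
At hop: go left to elm.
  At elm: no left child.
  Visit elm.
  At elm: go right to lime.
    lime is a leaf — visit lime.
Visit hop.
At hop: go right to yew.
  At yew: go left to tulip.
    At tulip: go left to fir.
      At fir: go left to iris.
        iris is a leaf — visit iris.
      Visit fir.
      At fir: no right child.
    Visit tulip.
    At tulip: go right to kale.
      At kale: no left child.
      Visit kale.
      At kale: go right to moss.
        moss is a leaf — visit moss.
  Visit yew.
  At yew: go right to daisy.
    daisy is a leaf — visit daisy.
Full in-order sequence: elm, lime, hop, iris, fir, tulip, kale, moss, yew, daisy.

yew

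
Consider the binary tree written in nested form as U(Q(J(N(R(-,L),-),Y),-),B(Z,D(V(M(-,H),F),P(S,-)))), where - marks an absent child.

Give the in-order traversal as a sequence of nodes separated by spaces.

In-order visits the left subtree, then the node, then the right subtree.
At U: go left to Q.
  At Q: go left to J.
    At J: go left to N.
      At N: go left to R.
        At R: no left child.
        Visit R.
        At R: go right to L.
          L is a leaf — visit L.
      Visit N.
      At N: no right child.
    Visit J.
    At J: go right to Y.
      Y is a leaf — visit Y.
  Visit Q.
  At Q: no right child.
Visit U.
At U: go right to B.
  At B: go left to Z.
    Z is a leaf — visit Z.
  Visit B.
  At B: go right to D.
    At D: go left to V.
      At V: go left to M.
        At M: no left child.
        Visit M.
        At M: go right to H.
          H is a leaf — visit H.
      Visit V.
      At V: go right to F.
        F is a leaf — visit F.
    Visit D.
    At D: go right to P.
      At P: go left to S.
        S is a leaf — visit S.
      Visit P.
      At P: no right child.

R L N J Y Q U Z B M H V F D S P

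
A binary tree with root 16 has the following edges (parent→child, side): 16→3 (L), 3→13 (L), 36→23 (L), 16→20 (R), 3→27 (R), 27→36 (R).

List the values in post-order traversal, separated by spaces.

13 23 36 27 3 20 16

Post-order visits the left subtree, then the right subtree, then the node.
At 16: go left to 3.
  At 3: go left to 13.
    13 is a leaf — visit 13.
  At 3: go right to 27.
    At 27: no left child.
    At 27: go right to 36.
      At 36: go left to 23.
        23 is a leaf — visit 23.
      At 36: no right child.
      Visit 36.
    Visit 27.
  Visit 3.
At 16: go right to 20.
  20 is a leaf — visit 20.
Visit 16.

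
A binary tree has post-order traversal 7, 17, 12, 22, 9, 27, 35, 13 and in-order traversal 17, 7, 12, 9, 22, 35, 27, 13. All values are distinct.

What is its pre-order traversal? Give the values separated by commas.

The last element of post-order is the root; it splits in-order into left and right subtrees.
Root 13: left subtree has 7 nodes {17, 7, 12, 9, 22, 35, 27}, right has 0 { }.
  Root 35: left subtree has 5 nodes {17, 7, 12, 9, 22}, right has 1 {27}.
    Root 9: left subtree has 3 nodes {17, 7, 12}, right has 1 {22}.
      Root 12: left subtree has 2 nodes {17, 7}, right has 0 { }.
        Root 17: left subtree has 0 nodes { }, right has 1 {7}.

13, 35, 9, 12, 17, 7, 22, 27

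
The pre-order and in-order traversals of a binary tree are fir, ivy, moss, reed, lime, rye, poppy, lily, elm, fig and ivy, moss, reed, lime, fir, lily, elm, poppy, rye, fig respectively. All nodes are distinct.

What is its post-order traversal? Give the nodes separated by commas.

The first element of pre-order is the root; it splits in-order into left and right subtrees.
Root fir: left subtree has 4 nodes {ivy, moss, reed, lime}, right has 5 {lily, elm, poppy, rye, fig}.
  Root ivy: left subtree has 0 nodes { }, right has 3 {moss, reed, lime}.
    Root moss: left subtree has 0 nodes { }, right has 2 {reed, lime}.
      Root reed: left subtree has 0 nodes { }, right has 1 {lime}.
  Root rye: left subtree has 3 nodes {lily, elm, poppy}, right has 1 {fig}.
    Root poppy: left subtree has 2 nodes {lily, elm}, right has 0 { }.
      Root lily: left subtree has 0 nodes { }, right has 1 {elm}.

lime, reed, moss, ivy, elm, lily, poppy, fig, rye, fir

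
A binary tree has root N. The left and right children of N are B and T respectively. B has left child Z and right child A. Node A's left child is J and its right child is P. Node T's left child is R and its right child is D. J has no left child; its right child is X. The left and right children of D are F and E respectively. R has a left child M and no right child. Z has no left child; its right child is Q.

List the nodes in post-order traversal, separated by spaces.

Post-order visits the left subtree, then the right subtree, then the node.
At N: go left to B.
  At B: go left to Z.
    At Z: no left child.
    At Z: go right to Q.
      Q is a leaf — visit Q.
    Visit Z.
  At B: go right to A.
    At A: go left to J.
      At J: no left child.
      At J: go right to X.
        X is a leaf — visit X.
      Visit J.
    At A: go right to P.
      P is a leaf — visit P.
    Visit A.
  Visit B.
At N: go right to T.
  At T: go left to R.
    At R: go left to M.
      M is a leaf — visit M.
    At R: no right child.
    Visit R.
  At T: go right to D.
    At D: go left to F.
      F is a leaf — visit F.
    At D: go right to E.
      E is a leaf — visit E.
    Visit D.
  Visit T.
Visit N.

Q Z X J P A B M R F E D T N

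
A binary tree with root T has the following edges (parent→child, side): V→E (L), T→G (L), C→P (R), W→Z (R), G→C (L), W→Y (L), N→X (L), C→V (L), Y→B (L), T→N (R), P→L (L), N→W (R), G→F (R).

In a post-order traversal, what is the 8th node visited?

Post-order visits the left subtree, then the right subtree, then the node.
At T: go left to G.
  At G: go left to C.
    At C: go left to V.
      At V: go left to E.
        E is a leaf — visit E.
      At V: no right child.
      Visit V.
    At C: go right to P.
      At P: go left to L.
        L is a leaf — visit L.
      At P: no right child.
      Visit P.
    Visit C.
  At G: go right to F.
    F is a leaf — visit F.
  Visit G.
At T: go right to N.
  At N: go left to X.
    X is a leaf — visit X.
  At N: go right to W.
    At W: go left to Y.
      At Y: go left to B.
        B is a leaf — visit B.
      At Y: no right child.
      Visit Y.
    At W: go right to Z.
      Z is a leaf — visit Z.
    Visit W.
  Visit N.
Visit T.
Full post-order sequence: E, V, L, P, C, F, G, X, B, Y, Z, W, N, T.

X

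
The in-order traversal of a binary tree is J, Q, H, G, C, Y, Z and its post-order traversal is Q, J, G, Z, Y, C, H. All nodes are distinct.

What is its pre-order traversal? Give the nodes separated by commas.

H, J, Q, C, G, Y, Z

The last element of post-order is the root; it splits in-order into left and right subtrees.
Root H: left subtree has 2 nodes {J, Q}, right has 4 {G, C, Y, Z}.
  Root J: left subtree has 0 nodes { }, right has 1 {Q}.
  Root C: left subtree has 1 node {G}, right has 2 {Y, Z}.
    Root Y: left subtree has 0 nodes { }, right has 1 {Z}.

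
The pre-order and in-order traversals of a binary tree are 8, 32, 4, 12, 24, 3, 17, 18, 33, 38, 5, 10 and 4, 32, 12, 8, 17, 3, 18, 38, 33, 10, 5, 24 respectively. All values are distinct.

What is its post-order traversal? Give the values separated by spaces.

The first element of pre-order is the root; it splits in-order into left and right subtrees.
Root 8: left subtree has 3 nodes {4, 32, 12}, right has 8 {17, 3, 18, 38, 33, 10, 5, 24}.
  Root 32: left subtree has 1 node {4}, right has 1 {12}.
  Root 24: left subtree has 7 nodes {17, 3, 18, 38, 33, 10, 5}, right has 0 { }.
    Root 3: left subtree has 1 node {17}, right has 5 {18, 38, 33, 10, 5}.
      Root 18: left subtree has 0 nodes { }, right has 4 {38, 33, 10, 5}.
        Root 33: left subtree has 1 node {38}, right has 2 {10, 5}.
          Root 5: left subtree has 1 node {10}, right has 0 { }.

4 12 32 17 38 10 5 33 18 3 24 8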